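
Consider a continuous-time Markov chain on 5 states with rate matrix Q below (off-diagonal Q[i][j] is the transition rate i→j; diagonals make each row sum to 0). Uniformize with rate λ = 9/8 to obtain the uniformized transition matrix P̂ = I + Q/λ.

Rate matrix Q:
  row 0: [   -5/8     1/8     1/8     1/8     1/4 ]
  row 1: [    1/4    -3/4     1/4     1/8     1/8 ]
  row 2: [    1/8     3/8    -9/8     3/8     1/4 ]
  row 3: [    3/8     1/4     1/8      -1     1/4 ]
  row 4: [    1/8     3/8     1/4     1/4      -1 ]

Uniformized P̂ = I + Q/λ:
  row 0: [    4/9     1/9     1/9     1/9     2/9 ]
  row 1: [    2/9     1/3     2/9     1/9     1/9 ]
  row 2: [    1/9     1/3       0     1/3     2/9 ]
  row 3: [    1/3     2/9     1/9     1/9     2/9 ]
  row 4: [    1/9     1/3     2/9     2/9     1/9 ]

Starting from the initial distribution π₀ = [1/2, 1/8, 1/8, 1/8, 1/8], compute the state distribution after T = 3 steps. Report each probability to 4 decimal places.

π = [0.2656, 0.2545, 0.1423, 0.1624, 0.1752]

t=0: π = [0.5000, 0.1250, 0.1250, 0.1250, 0.1250]
t=1: π = [0.3194, 0.2083, 0.1250, 0.1528, 0.1944]
t=2: π = [0.2747, 0.2454, 0.1420, 0.1605, 0.1775]
t=3: π = [0.2656, 0.2545, 0.1423, 0.1624, 0.1752]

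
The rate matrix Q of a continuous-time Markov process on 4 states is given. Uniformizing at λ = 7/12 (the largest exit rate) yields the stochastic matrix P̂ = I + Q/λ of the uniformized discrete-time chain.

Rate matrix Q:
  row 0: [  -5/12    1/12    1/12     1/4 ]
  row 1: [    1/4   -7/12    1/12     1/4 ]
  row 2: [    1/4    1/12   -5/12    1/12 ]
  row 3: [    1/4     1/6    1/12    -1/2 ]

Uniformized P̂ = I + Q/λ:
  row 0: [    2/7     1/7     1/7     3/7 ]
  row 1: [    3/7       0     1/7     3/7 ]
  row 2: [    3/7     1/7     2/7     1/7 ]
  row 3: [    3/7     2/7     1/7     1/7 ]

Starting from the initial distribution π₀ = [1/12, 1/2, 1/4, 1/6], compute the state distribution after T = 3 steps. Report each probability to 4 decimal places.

t=0: π = [0.0833, 0.5000, 0.2500, 0.1667]
t=1: π = [0.4167, 0.0952, 0.1786, 0.3095]
t=2: π = [0.3690, 0.1735, 0.1684, 0.2891]
t=3: π = [0.3759, 0.1594, 0.1669, 0.2979]

π = [0.3759, 0.1594, 0.1669, 0.2979]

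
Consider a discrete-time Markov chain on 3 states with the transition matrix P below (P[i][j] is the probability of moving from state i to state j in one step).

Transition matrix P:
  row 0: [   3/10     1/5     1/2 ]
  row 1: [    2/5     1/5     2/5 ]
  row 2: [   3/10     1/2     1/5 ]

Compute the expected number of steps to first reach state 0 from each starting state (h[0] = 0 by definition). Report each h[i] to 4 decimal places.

First-step conditioning: h[0] = 0; for i ≠ 0, h[i] = 1 + Σ_k P[i][k]·h[k].
  h[1] = 1 + 1/5·h[1] + 2/5·h[2]
  h[2] = 1 + 1/2·h[1] + 1/5·h[2]
Solving the 2×2 linear system over states ≠ 0 gives exactly h = [0, 30/11, 65/22] (h[0] = 0 is the target).

h = [0.0000, 2.7273, 2.9545]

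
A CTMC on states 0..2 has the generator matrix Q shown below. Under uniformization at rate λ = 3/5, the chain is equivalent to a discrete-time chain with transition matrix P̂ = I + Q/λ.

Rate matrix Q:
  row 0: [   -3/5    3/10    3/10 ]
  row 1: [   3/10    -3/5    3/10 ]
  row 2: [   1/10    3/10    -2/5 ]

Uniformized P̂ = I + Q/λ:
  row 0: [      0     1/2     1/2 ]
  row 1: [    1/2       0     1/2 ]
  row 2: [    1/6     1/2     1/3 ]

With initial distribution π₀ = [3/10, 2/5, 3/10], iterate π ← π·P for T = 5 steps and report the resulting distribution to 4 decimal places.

t=0: π = [0.3000, 0.4000, 0.3000]
t=1: π = [0.2500, 0.3000, 0.4500]
t=2: π = [0.2250, 0.3500, 0.4250]
t=3: π = [0.2458, 0.3250, 0.4292]
t=4: π = [0.2340, 0.3375, 0.4285]
t=5: π = [0.2402, 0.3313, 0.4286]

π = [0.2402, 0.3313, 0.4286]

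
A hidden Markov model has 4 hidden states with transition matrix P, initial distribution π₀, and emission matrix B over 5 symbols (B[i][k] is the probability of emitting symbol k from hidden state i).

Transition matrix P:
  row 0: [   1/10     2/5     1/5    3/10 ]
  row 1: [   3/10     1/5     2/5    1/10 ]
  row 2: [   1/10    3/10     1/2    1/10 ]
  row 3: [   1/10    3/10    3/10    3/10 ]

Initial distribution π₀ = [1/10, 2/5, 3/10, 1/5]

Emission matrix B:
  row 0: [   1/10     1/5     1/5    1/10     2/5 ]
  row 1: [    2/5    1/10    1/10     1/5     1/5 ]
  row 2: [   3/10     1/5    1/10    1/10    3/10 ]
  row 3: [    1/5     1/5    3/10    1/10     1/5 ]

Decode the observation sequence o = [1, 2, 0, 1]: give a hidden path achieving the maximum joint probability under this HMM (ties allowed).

path = [2, 2, 2, 2]

t=0: δ = [2.000e-02, 4.000e-02, 6.000e-02, 4.000e-02]  (obs o_0=1)
t=1: δ = [2.400e-03, 1.800e-03, 3.000e-03, 3.600e-03]  ψ = [1, 2, 2, 3]  (obs o_1=2)
t=2: δ = [5.400e-05, 4.320e-04, 4.500e-04, 2.160e-04]  ψ = [1, 3, 2, 3]  (obs o_2=0)
t=3: δ = [2.592e-05, 1.350e-05, 4.500e-05, 1.296e-05]  ψ = [1, 2, 2, 3]  (obs o_3=1)
backtrack: best end state = 2; path = [2, 2, 2, 2]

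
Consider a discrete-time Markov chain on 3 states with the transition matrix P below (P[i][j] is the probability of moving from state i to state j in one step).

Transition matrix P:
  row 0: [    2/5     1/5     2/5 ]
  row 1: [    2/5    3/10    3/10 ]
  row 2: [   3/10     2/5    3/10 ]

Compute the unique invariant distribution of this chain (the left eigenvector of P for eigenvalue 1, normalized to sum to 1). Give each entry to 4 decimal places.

Balance equations π_j = Σ_i π_i·P[i][j]:
  π_0 = 2/5·π_0 + 2/5·π_1 + 3/10·π_2
  π_1 = 1/5·π_0 + 3/10·π_1 + 2/5·π_2
  normalize: π_0 + π_1 + π_2 = 1
Solving the linear system gives exactly π = [37/101, 30/101, 34/101].

π = [0.3663, 0.2970, 0.3366]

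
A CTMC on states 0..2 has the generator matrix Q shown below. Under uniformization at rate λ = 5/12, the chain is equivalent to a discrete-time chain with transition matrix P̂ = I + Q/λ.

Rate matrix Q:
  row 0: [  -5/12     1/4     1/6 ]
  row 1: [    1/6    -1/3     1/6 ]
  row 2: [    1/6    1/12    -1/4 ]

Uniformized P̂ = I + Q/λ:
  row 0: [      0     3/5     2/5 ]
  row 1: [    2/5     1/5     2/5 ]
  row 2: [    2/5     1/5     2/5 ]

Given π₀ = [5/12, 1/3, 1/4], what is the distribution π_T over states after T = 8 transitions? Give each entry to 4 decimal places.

π = [0.2858, 0.3142, 0.4000]

t=0: π = [0.4167, 0.3333, 0.2500]
t=1: π = [0.2333, 0.3667, 0.4000]
t=2: π = [0.3067, 0.2933, 0.4000]
t=3: π = [0.2773, 0.3227, 0.4000]
t=4: π = [0.2891, 0.3109, 0.4000]
t=5: π = [0.2844, 0.3156, 0.4000]
t=6: π = [0.2863, 0.3137, 0.4000]
t=7: π = [0.2855, 0.3145, 0.4000]
t=8: π = [0.2858, 0.3142, 0.4000]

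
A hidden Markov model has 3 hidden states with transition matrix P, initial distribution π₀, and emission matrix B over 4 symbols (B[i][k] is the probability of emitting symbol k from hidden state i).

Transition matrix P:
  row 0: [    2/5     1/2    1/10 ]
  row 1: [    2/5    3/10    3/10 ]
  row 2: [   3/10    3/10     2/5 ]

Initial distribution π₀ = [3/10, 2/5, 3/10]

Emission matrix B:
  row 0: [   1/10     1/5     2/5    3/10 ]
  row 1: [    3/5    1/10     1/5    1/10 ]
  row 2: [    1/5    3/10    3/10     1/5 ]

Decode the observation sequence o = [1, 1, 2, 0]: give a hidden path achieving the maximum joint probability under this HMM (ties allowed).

path = [2, 2, 0, 1]

t=0: δ = [6.000e-02, 4.000e-02, 9.000e-02]  (obs o_0=1)
t=1: δ = [5.400e-03, 3.000e-03, 1.080e-02]  ψ = [2, 0, 2]  (obs o_1=1)
t=2: δ = [1.296e-03, 6.480e-04, 1.296e-03]  ψ = [2, 2, 2]  (obs o_2=2)
t=3: δ = [5.184e-05, 3.888e-04, 1.037e-04]  ψ = [0, 0, 2]  (obs o_3=0)
backtrack: best end state = 1; path = [2, 2, 0, 1]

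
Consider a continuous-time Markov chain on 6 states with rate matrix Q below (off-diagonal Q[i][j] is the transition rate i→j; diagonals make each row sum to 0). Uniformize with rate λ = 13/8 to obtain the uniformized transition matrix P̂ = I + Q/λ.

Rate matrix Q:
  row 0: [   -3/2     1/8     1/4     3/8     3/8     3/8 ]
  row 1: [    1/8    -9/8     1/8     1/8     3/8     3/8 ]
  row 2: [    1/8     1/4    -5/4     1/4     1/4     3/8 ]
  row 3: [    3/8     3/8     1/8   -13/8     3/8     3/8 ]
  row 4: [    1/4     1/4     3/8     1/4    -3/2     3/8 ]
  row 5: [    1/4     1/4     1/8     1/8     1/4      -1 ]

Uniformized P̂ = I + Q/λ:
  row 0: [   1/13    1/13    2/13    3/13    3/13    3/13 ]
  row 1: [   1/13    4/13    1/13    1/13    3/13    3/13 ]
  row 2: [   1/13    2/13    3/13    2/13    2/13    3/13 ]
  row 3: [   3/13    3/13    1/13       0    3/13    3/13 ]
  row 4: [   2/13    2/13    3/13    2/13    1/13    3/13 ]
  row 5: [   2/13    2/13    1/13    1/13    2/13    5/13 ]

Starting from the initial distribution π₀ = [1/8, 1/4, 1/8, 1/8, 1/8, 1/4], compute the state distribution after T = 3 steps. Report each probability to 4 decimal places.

t=0: π = [0.1250, 0.2500, 0.1250, 0.1250, 0.1250, 0.2500]
t=1: π = [0.1250, 0.1923, 0.1250, 0.1058, 0.1827, 0.2692]
t=2: π = [0.1280, 0.1820, 0.1339, 0.1117, 0.1723, 0.2722]
t=3: π = [0.1283, 0.1806, 0.1339, 0.1116, 0.1730, 0.2726]

π = [0.1283, 0.1806, 0.1339, 0.1116, 0.1730, 0.2726]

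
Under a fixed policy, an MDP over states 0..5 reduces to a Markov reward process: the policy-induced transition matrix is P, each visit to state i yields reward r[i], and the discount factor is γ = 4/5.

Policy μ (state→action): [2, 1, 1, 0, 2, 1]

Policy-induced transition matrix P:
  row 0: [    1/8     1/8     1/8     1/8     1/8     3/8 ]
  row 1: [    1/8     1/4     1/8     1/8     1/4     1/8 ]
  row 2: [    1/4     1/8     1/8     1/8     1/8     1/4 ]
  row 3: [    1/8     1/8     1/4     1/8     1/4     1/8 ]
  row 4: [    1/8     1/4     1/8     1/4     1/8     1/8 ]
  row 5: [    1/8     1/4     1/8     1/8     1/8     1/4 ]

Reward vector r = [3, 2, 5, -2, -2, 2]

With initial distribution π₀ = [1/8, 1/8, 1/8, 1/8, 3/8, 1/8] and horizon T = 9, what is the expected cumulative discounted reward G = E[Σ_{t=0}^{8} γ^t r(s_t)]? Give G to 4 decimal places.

t=0: π = [0.1250, 0.1250, 0.1250, 0.1250, 0.3750, 0.1250], E[r] = 0.5000, γ^t·E[r] = 0.500000, running G = 0.500000
t=1: π = [0.1406, 0.2031, 0.1406, 0.1719, 0.1563, 0.1875], E[r] = 1.2500, γ^t·E[r] = 1.000000, running G = 1.500000
t=2: π = [0.1426, 0.1934, 0.1465, 0.1445, 0.1719, 0.2012], E[r] = 1.3164, γ^t·E[r] = 0.842500, running G = 2.342500
t=3: π = [0.1433, 0.1958, 0.1431, 0.1465, 0.1672, 0.2041], E[r] = 1.3176, γ^t·E[r] = 0.674625, running G = 3.017125
t=4: π = [0.1429, 0.1959, 0.1433, 0.1459, 0.1678, 0.2042], E[r] = 1.3181, γ^t·E[r] = 0.539875, running G = 3.557000
t=5: π = [0.1429, 0.1960, 0.1432, 0.1460, 0.1677, 0.2042], E[r] = 1.3178, γ^t·E[r] = 0.431829, running G = 3.988829
t=6: π = [0.1429, 0.1960, 0.1432, 0.1460, 0.1677, 0.2042], E[r] = 1.3178, γ^t·E[r] = 0.345454, running G = 4.334283
t=7: π = [0.1429, 0.1960, 0.1432, 0.1460, 0.1677, 0.2042], E[r] = 1.3178, γ^t·E[r] = 0.276362, running G = 4.610644
t=8: π = [0.1429, 0.1960, 0.1432, 0.1460, 0.1677, 0.2042], E[r] = 1.3178, γ^t·E[r] = 0.221089, running G = 4.831734

G = 4.8317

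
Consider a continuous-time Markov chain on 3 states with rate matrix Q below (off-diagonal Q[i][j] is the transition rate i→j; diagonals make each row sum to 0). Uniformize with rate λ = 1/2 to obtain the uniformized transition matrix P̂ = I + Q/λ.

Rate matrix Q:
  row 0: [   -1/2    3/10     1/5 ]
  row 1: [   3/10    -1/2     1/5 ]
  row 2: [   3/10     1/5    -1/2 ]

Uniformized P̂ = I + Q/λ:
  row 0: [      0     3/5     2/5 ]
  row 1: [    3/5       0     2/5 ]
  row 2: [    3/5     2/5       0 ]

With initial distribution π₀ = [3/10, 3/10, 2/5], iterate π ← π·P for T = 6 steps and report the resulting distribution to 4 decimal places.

t=0: π = [0.3000, 0.3000, 0.4000]
t=1: π = [0.4200, 0.3400, 0.2400]
t=2: π = [0.3480, 0.3480, 0.3040]
t=3: π = [0.3912, 0.3304, 0.2784]
t=4: π = [0.3653, 0.3461, 0.2886]
t=5: π = [0.3808, 0.3346, 0.2845]
t=6: π = [0.3715, 0.3423, 0.2862]

π = [0.3715, 0.3423, 0.2862]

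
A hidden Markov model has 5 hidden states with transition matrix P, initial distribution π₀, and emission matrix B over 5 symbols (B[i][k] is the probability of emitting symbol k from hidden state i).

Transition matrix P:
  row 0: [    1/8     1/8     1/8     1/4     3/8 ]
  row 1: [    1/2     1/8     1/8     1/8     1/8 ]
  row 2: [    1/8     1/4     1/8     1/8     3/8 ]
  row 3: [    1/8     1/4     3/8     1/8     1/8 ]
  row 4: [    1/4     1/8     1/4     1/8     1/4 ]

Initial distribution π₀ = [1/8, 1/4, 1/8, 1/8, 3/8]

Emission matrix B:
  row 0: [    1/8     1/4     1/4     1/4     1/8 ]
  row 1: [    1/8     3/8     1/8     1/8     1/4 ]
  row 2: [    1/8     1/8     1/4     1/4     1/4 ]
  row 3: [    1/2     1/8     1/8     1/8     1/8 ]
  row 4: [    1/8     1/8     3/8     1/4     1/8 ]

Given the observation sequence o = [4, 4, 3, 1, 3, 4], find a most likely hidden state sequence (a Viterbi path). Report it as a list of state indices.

path = [1, 0, 4, 0, 4, 2]

t=0: δ = [1.562e-02, 6.250e-02, 3.125e-02, 1.562e-02, 4.688e-02]  (obs o_0=4)
t=1: δ = [3.906e-03, 1.953e-03, 2.930e-03, 9.766e-04, 1.465e-03]  ψ = [1, 1, 4, 1, 2]  (obs o_1=4)
t=2: δ = [2.441e-04, 9.155e-05, 1.221e-04, 1.221e-04, 3.662e-04]  ψ = [1, 2, 0, 0, 0]  (obs o_2=3)
t=3: δ = [2.289e-05, 1.717e-05, 1.144e-05, 7.629e-06, 1.144e-05]  ψ = [4, 4, 4, 0, 0]  (obs o_3=1)
t=4: δ = [2.146e-06, 3.576e-07, 7.153e-07, 7.153e-07, 2.146e-06]  ψ = [1, 0, 0, 0, 0]  (obs o_4=3)
t=5: δ = [6.706e-08, 6.706e-08, 1.341e-07, 6.706e-08, 1.006e-07]  ψ = [4, 0, 4, 0, 0]  (obs o_5=4)
backtrack: best end state = 2; path = [1, 0, 4, 0, 4, 2]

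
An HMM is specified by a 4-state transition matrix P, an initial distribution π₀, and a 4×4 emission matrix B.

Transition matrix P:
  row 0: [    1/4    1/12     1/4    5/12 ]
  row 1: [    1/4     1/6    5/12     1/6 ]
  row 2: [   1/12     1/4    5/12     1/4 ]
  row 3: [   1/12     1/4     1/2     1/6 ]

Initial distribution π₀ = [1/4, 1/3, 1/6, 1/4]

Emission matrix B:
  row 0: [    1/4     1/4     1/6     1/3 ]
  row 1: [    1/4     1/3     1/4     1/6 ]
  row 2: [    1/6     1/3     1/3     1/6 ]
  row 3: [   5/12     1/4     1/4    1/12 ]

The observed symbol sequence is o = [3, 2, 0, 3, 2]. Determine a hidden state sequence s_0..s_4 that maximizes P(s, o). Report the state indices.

path = [1, 2, 3, 2, 2]

t=0: δ = [8.333e-02, 5.556e-02, 2.778e-02, 2.083e-02]  (obs o_0=3)
t=1: δ = [3.472e-03, 2.315e-03, 7.716e-03, 8.681e-03]  ψ = [0, 1, 1, 0]  (obs o_1=2)
t=2: δ = [2.170e-04, 5.425e-04, 7.234e-04, 8.038e-04]  ψ = [0, 3, 3, 2]  (obs o_2=0)
t=3: δ = [4.521e-05, 3.349e-05, 6.698e-05, 1.507e-05]  ψ = [1, 3, 3, 2]  (obs o_3=3)
t=4: δ = [1.884e-06, 4.186e-06, 9.303e-06, 4.710e-06]  ψ = [0, 2, 2, 0]  (obs o_4=2)
backtrack: best end state = 2; path = [1, 2, 3, 2, 2]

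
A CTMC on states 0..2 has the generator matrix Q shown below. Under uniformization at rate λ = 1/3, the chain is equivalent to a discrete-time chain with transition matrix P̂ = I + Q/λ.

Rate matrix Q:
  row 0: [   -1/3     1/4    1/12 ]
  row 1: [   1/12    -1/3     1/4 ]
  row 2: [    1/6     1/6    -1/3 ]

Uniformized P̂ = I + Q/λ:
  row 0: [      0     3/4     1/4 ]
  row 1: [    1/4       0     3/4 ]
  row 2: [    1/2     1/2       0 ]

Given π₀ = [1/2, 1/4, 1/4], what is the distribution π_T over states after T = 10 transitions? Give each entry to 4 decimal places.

π = [0.2706, 0.3791, 0.3503]

t=0: π = [0.5000, 0.2500, 0.2500]
t=1: π = [0.1875, 0.5000, 0.3125]
t=2: π = [0.2813, 0.2969, 0.4219]
t=3: π = [0.2852, 0.4219, 0.2930]
t=4: π = [0.2520, 0.3604, 0.3877]
t=5: π = [0.2839, 0.3828, 0.3333]
t=6: π = [0.2623, 0.3796, 0.3581]
t=7: π = [0.2739, 0.3758, 0.3503]
t=8: π = [0.2691, 0.3806, 0.3503]
t=9: π = [0.2703, 0.3770, 0.3527]
t=10: π = [0.2706, 0.3791, 0.3503]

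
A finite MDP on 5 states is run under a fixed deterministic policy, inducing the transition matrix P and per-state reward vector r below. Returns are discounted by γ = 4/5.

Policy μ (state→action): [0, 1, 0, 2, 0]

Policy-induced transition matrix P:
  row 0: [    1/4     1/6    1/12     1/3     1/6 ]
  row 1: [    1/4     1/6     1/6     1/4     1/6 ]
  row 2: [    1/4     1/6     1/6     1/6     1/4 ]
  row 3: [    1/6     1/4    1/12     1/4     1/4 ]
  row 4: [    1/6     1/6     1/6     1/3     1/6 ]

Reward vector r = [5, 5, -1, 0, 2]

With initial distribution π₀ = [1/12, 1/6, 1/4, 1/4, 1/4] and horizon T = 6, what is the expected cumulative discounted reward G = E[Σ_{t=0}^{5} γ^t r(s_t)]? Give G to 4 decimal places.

t=0: π = [0.0833, 0.1667, 0.2500, 0.2500, 0.2500], E[r] = 1.5000, γ^t·E[r] = 1.500000, running G = 1.500000
t=1: π = [0.2083, 0.1875, 0.1389, 0.2569, 0.2083], E[r] = 2.2569, γ^t·E[r] = 1.805556, running G = 3.305556
t=2: π = [0.2112, 0.1881, 0.1279, 0.2731, 0.1997], E[r] = 2.2679, γ^t·E[r] = 1.451481, running G = 4.757037
t=3: π = [0.2106, 0.1894, 0.1263, 0.2736, 0.2001], E[r] = 2.2740, γ^t·E[r] = 1.164296, running G = 5.921333
t=4: π = [0.2105, 0.1895, 0.1263, 0.2737, 0.2000], E[r] = 2.2736, γ^t·E[r] = 0.931277, running G = 6.852611
t=5: π = [0.2105, 0.1895, 0.1263, 0.2737, 0.2000], E[r] = 2.2737, γ^t·E[r] = 0.745044, running G = 7.597654

G = 7.5977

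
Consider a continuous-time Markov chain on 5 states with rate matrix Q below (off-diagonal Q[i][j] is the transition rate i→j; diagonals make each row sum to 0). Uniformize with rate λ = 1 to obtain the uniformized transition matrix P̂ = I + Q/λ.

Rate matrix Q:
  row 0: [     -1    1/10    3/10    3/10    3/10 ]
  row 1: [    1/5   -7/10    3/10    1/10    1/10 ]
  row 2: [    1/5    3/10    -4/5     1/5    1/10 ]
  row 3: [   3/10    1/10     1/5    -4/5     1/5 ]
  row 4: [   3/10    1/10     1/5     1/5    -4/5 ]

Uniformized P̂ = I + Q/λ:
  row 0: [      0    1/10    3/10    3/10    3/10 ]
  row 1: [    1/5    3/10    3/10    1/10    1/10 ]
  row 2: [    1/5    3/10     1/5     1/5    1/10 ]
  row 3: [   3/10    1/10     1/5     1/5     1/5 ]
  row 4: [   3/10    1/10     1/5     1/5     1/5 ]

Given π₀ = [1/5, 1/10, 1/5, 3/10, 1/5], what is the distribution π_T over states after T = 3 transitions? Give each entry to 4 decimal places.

π = [0.1991, 0.1830, 0.2376, 0.2020, 0.1783]

t=0: π = [0.2000, 0.1000, 0.2000, 0.3000, 0.2000]
t=1: π = [0.2100, 0.1600, 0.2300, 0.2100, 0.1900]
t=2: π = [0.1980, 0.1780, 0.2370, 0.2050, 0.1820]
t=3: π = [0.1991, 0.1830, 0.2376, 0.2020, 0.1783]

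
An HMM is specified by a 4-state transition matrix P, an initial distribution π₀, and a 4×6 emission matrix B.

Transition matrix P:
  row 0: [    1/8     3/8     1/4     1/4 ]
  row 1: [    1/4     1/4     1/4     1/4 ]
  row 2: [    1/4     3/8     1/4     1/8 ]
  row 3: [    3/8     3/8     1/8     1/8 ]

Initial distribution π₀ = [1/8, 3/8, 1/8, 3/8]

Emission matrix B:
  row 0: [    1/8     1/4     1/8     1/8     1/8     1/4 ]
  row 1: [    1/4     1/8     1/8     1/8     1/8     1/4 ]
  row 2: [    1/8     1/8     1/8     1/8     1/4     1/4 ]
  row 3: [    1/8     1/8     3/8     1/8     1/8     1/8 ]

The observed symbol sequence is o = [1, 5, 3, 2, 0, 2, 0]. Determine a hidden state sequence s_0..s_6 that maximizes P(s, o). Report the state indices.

t=0: δ = [3.125e-02, 4.688e-02, 1.562e-02, 4.688e-02]  (obs o_0=1)
t=1: δ = [4.395e-03, 4.395e-03, 2.930e-03, 1.465e-03]  ψ = [3, 3, 1, 1]  (obs o_1=5)
t=2: δ = [1.373e-04, 2.060e-04, 1.373e-04, 1.373e-04]  ψ = [1, 0, 0, 0]  (obs o_2=3)
t=3: δ = [6.437e-06, 6.437e-06, 6.437e-06, 1.931e-05]  ψ = [1, 0, 1, 1]  (obs o_3=2)
t=4: δ = [9.052e-07, 1.810e-06, 3.017e-07, 3.017e-07]  ψ = [3, 3, 3, 3]  (obs o_4=0)
t=5: δ = [5.658e-08, 5.658e-08, 5.658e-08, 1.697e-07]  ψ = [1, 1, 1, 1]  (obs o_5=2)
t=6: δ = [7.956e-09, 1.591e-08, 2.652e-09, 2.652e-09]  ψ = [3, 3, 3, 3]  (obs o_6=0)
backtrack: best end state = 1; path = [3, 0, 1, 3, 1, 3, 1]

path = [3, 0, 1, 3, 1, 3, 1]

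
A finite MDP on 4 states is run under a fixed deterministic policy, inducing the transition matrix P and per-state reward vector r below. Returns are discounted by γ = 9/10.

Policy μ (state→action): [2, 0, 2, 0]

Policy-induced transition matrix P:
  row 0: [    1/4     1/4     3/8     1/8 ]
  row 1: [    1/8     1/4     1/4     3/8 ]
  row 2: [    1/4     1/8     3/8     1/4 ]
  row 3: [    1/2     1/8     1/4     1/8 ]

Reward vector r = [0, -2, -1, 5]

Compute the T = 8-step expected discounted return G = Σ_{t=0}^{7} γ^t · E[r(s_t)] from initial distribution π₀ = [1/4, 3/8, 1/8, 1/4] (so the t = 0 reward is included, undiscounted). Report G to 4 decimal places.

G = 2.1919

t=0: π = [0.2500, 0.3750, 0.1250, 0.2500], E[r] = 0.3750, γ^t·E[r] = 0.375000, running G = 0.375000
t=1: π = [0.2656, 0.2031, 0.2969, 0.2344], E[r] = 0.4688, γ^t·E[r] = 0.421875, running G = 0.796875
t=2: π = [0.2832, 0.1836, 0.3203, 0.2129], E[r] = 0.3770, γ^t·E[r] = 0.305332, running G = 1.102207
t=3: π = [0.2803, 0.1833, 0.3254, 0.2109], E[r] = 0.3625, γ^t·E[r] = 0.264298, running G = 1.366505
t=4: π = [0.2798, 0.1830, 0.3257, 0.2115], E[r] = 0.3660, γ^t·E[r] = 0.240111, running G = 1.606616
t=5: π = [0.2800, 0.1828, 0.3257, 0.2115], E[r] = 0.3659, γ^t·E[r] = 0.216048, running G = 1.822664
t=6: π = [0.2800, 0.1829, 0.3257, 0.2114], E[r] = 0.3657, γ^t·E[r] = 0.194342, running G = 2.017005
t=7: π = [0.2800, 0.1829, 0.3257, 0.2114], E[r] = 0.3657, γ^t·E[r] = 0.174918, running G = 2.191924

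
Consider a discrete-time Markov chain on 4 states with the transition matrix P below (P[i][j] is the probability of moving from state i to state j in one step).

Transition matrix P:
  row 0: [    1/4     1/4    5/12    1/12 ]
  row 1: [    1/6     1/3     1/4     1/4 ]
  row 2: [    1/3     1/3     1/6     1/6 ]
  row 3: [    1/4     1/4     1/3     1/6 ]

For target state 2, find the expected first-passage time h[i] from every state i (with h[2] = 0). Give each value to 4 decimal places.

First-step conditioning: h[2] = 0; for i ≠ 2, h[i] = 1 + Σ_k P[i][k]·h[k].
  h[0] = 1 + 1/4·h[0] + 1/4·h[1] + 1/12·h[3]
  h[1] = 1 + 1/6·h[0] + 1/3·h[1] + 1/4·h[3]
  h[3] = 1 + 1/4·h[0] + 1/4·h[1] + 1/6·h[3]
Solving the 3×3 linear system over states ≠ 2 gives exactly h = [242/87, 10/3, 0, 88/29] (h[2] = 0 is the target).

h = [2.7816, 3.3333, 0.0000, 3.0345]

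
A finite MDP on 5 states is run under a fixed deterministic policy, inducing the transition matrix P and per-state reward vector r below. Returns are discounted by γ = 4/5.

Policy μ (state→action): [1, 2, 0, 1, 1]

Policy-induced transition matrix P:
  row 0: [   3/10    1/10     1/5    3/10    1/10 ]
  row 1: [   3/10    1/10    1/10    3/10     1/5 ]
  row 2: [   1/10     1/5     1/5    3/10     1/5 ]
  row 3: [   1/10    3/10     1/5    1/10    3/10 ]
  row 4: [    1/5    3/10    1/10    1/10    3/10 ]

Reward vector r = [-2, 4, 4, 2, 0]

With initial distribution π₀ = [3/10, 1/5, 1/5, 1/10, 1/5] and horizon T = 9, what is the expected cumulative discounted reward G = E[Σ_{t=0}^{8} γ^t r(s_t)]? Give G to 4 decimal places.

G = 6.0307

t=0: π = [0.3000, 0.2000, 0.2000, 0.1000, 0.2000], E[r] = 1.2000, γ^t·E[r] = 1.200000, running G = 1.200000
t=1: π = [0.2200, 0.1800, 0.1600, 0.2400, 0.2000], E[r] = 1.4000, γ^t·E[r] = 1.120000, running G = 2.320000
t=2: π = [0.2000, 0.2040, 0.1620, 0.2120, 0.2220], E[r] = 1.4880, γ^t·E[r] = 0.952320, running G = 3.272320
t=3: π = [0.2030, 0.2030, 0.1574, 0.2132, 0.2234], E[r] = 1.4620, γ^t·E[r] = 0.748544, running G = 4.020864
t=4: π = [0.2035, 0.2031, 0.1574, 0.2127, 0.2234], E[r] = 1.4600, γ^t·E[r] = 0.598000, running G = 4.618864
t=5: π = [0.2037, 0.2029, 0.1574, 0.2128, 0.2233], E[r] = 1.4595, γ^t·E[r] = 0.478242, running G = 5.097106
t=6: π = [0.2036, 0.2029, 0.1574, 0.2128, 0.2232], E[r] = 1.4596, γ^t·E[r] = 0.382623, running G = 5.479729
t=7: π = [0.2036, 0.2029, 0.1574, 0.2128, 0.2232], E[r] = 1.4596, γ^t·E[r] = 0.306102, running G = 5.785831
t=8: π = [0.2036, 0.2029, 0.1574, 0.2128, 0.2232], E[r] = 1.4596, γ^t·E[r] = 0.244882, running G = 6.030713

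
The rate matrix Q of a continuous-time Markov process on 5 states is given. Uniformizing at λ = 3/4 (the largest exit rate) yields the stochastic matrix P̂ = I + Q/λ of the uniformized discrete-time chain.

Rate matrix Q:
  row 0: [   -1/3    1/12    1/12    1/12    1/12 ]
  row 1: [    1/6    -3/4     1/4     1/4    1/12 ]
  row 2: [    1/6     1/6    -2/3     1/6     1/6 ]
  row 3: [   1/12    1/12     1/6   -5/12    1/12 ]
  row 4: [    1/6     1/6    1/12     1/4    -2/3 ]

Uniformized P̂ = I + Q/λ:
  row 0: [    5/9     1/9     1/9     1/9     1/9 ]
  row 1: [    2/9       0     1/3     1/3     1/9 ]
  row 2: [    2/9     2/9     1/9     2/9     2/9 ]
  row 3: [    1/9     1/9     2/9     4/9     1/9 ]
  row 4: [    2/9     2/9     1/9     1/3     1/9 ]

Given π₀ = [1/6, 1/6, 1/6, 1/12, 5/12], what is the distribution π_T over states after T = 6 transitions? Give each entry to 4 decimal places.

π = [0.2861, 0.1302, 0.1714, 0.2821, 0.1302]

t=0: π = [0.1667, 0.1667, 0.1667, 0.0833, 0.4167]
t=1: π = [0.2685, 0.1574, 0.1574, 0.2870, 0.1296]
t=2: π = [0.2798, 0.1255, 0.1780, 0.2881, 0.1286]
t=3: π = [0.2835, 0.1312, 0.1710, 0.2834, 0.1309]
t=4: π = [0.2852, 0.1301, 0.1718, 0.2828, 0.1301]
t=5: π = [0.2859, 0.1302, 0.1714, 0.2823, 0.1302]
t=6: π = [0.2861, 0.1302, 0.1714, 0.2821, 0.1302]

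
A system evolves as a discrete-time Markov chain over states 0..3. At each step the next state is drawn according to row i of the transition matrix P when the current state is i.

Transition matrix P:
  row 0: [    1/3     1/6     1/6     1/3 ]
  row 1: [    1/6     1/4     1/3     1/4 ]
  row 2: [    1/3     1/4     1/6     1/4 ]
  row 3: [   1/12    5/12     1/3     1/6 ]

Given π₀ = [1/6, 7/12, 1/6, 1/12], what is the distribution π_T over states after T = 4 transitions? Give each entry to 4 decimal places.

π = [0.2259, 0.2726, 0.2534, 0.2481]

t=0: π = [0.1667, 0.5833, 0.1667, 0.0833]
t=1: π = [0.2153, 0.2500, 0.2778, 0.2569]
t=2: π = [0.2274, 0.2749, 0.2512, 0.2465]
t=3: π = [0.2259, 0.2721, 0.2536, 0.2484]
t=4: π = [0.2259, 0.2726, 0.2534, 0.2481]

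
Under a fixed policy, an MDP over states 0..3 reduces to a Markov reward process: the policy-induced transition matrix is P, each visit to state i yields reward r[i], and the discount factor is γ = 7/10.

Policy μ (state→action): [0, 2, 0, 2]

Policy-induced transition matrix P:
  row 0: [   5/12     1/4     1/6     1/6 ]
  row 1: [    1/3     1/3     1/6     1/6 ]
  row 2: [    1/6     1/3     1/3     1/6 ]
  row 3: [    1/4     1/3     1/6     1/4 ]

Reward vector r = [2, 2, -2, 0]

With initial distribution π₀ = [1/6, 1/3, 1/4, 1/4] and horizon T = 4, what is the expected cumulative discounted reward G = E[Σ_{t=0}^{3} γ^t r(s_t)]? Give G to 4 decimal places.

G = 1.7473

t=0: π = [0.1667, 0.3333, 0.2500, 0.2500], E[r] = 0.5000, γ^t·E[r] = 0.500000, running G = 0.500000
t=1: π = [0.2847, 0.3194, 0.2083, 0.1875], E[r] = 0.7917, γ^t·E[r] = 0.554167, running G = 1.054167
t=2: π = [0.3067, 0.3096, 0.2014, 0.1823], E[r] = 0.8299, γ^t·E[r] = 0.406632, running G = 1.460799
t=3: π = [0.3101, 0.3078, 0.2002, 0.1819], E[r] = 0.8354, γ^t·E[r] = 0.286528, running G = 1.747327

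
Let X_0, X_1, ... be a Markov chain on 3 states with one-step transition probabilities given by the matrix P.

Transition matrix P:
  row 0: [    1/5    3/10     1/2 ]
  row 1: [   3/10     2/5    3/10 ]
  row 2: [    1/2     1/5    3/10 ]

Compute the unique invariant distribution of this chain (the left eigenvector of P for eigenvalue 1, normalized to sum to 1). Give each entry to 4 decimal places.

π = [0.3396, 0.2925, 0.3679]

Balance equations π_j = Σ_i π_i·P[i][j]:
  π_0 = 1/5·π_0 + 3/10·π_1 + 1/2·π_2
  π_1 = 3/10·π_0 + 2/5·π_1 + 1/5·π_2
  normalize: π_0 + π_1 + π_2 = 1
Solving the linear system gives exactly π = [18/53, 31/106, 39/106].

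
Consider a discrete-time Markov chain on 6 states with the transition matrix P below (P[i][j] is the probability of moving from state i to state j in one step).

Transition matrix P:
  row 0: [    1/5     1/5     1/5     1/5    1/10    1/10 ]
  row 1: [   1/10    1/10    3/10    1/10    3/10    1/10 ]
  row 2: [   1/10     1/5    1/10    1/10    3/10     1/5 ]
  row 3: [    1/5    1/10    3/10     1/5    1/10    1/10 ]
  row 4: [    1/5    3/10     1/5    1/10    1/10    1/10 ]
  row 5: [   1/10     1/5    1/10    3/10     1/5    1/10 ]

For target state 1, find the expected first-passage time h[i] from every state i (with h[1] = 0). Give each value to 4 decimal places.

h = [5.0733, 0.0000, 4.9280, 5.5661, 4.5167, 5.0815]

First-step conditioning: h[1] = 0; for i ≠ 1, h[i] = 1 + Σ_k P[i][k]·h[k].
  h[0] = 1 + 1/5·h[0] + 1/5·h[2] + 1/5·h[3] + 1/10·h[4] + 1/10·h[5]
  h[2] = 1 + 1/10·h[0] + 1/10·h[2] + 1/10·h[3] + 3/10·h[4] + 1/5·h[5]
  h[3] = 1 + 1/5·h[0] + 3/10·h[2] + 1/5·h[3] + 1/10·h[4] + 1/10·h[5]
  h[4] = 1 + 1/5·h[0] + 1/5·h[2] + 1/10·h[3] + 1/10·h[4] + 1/10·h[5]
  h[5] = 1 + 1/10·h[0] + 1/10·h[2] + 3/10·h[3] + 1/5·h[4] + 1/10·h[5]
Solving the 5×5 linear system over states ≠ 1 gives exactly h = [18685/3683, 0, 18150/3683, 20500/3683, 16635/3683, 18715/3683] (h[1] = 0 is the target).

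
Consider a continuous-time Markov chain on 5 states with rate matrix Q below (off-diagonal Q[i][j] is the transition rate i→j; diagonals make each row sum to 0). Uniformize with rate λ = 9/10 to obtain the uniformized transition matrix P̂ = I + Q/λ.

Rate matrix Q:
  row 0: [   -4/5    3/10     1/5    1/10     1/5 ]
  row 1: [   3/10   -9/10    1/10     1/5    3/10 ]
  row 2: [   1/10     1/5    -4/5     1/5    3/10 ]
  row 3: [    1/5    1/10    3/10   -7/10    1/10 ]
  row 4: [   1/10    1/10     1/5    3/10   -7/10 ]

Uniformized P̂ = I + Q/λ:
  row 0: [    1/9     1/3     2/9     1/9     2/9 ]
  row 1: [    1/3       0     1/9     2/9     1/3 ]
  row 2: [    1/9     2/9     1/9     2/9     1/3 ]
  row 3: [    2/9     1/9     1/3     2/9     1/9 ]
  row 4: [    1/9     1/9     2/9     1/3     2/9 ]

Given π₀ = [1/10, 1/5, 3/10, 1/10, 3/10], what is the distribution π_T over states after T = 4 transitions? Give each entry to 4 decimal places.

π = [0.1712, 0.1548, 0.2073, 0.2296, 0.2372]

t=0: π = [0.1000, 0.2000, 0.3000, 0.1000, 0.3000]
t=1: π = [0.1667, 0.1444, 0.1778, 0.2444, 0.2667]
t=2: π = [0.1704, 0.1519, 0.2136, 0.2333, 0.2309]
t=3: π = [0.1708, 0.1558, 0.2075, 0.2289, 0.2369]
t=4: π = [0.1712, 0.1548, 0.2073, 0.2296, 0.2372]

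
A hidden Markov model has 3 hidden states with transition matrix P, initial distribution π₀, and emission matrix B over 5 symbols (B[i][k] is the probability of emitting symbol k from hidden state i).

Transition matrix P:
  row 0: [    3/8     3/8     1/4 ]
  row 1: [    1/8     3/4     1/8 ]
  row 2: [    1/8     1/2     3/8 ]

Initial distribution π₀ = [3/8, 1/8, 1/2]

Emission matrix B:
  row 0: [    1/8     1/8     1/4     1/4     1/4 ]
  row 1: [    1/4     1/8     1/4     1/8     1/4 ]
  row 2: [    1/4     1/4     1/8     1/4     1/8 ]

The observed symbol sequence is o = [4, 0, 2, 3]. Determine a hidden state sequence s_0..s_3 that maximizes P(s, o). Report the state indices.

path = [0, 1, 1, 1]

t=0: δ = [9.375e-02, 3.125e-02, 6.250e-02]  (obs o_0=4)
t=1: δ = [4.395e-03, 8.789e-03, 5.859e-03]  ψ = [0, 0, 0]  (obs o_1=0)
t=2: δ = [4.120e-04, 1.648e-03, 2.747e-04]  ψ = [0, 1, 2]  (obs o_2=2)
t=3: δ = [5.150e-05, 1.545e-04, 5.150e-05]  ψ = [1, 1, 1]  (obs o_3=3)
backtrack: best end state = 1; path = [0, 1, 1, 1]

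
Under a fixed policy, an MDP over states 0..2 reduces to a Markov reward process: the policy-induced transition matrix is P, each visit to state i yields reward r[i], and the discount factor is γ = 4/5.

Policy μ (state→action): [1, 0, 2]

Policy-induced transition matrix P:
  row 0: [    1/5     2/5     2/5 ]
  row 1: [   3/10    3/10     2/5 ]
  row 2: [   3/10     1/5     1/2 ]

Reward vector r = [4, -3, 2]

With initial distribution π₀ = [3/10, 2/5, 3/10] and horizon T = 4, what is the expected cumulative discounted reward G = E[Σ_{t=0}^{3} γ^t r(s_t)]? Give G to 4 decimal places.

t=0: π = [0.3000, 0.4000, 0.3000], E[r] = 0.6000, γ^t·E[r] = 0.600000, running G = 0.600000
t=1: π = [0.2700, 0.3000, 0.4300], E[r] = 1.0400, γ^t·E[r] = 0.832000, running G = 1.432000
t=2: π = [0.2730, 0.2840, 0.4430], E[r] = 1.1260, γ^t·E[r] = 0.720640, running G = 2.152640
t=3: π = [0.2727, 0.2830, 0.4443], E[r] = 1.1304, γ^t·E[r] = 0.578765, running G = 2.731405

G = 2.7314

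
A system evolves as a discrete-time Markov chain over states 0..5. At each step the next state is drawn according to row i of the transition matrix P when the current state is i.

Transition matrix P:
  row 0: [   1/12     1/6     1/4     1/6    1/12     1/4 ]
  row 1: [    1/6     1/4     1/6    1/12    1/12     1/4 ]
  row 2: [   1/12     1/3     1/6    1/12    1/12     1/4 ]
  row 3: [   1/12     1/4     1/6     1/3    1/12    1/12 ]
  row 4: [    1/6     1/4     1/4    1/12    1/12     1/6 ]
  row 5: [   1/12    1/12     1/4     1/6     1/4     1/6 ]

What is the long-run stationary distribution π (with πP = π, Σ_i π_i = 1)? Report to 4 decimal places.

π = [0.1117, 0.2243, 0.2023, 0.1457, 0.1166, 0.1994]

Balance equations π_j = Σ_i π_i·P[i][j]:
  π_0 = 1/12·π_0 + 1/6·π_1 + 1/12·π_2 + 1/12·π_3 + 1/6·π_4 + 1/12·π_5
  π_1 = 1/6·π_0 + 1/4·π_1 + 1/3·π_2 + 1/4·π_3 + 1/4·π_4 + 1/12·π_5
  π_2 = 1/4·π_0 + 1/6·π_1 + 1/6·π_2 + 1/6·π_3 + 1/4·π_4 + 1/4·π_5
  π_3 = 1/6·π_0 + 1/12·π_1 + 1/12·π_2 + 1/3·π_3 + 1/12·π_4 + 1/6·π_5
  π_4 = 1/12·π_0 + 1/12·π_1 + 1/12·π_2 + 1/12·π_3 + 1/12·π_4 + 1/4·π_5
  normalize: π_0 + π_1 + π_2 + π_3 + π_4 + π_5 = 1
Solving the linear system gives exactly π = [12772/114301, 51279/228602, 23124/114301, 33303/228602, 26647/228602, 45581/228602].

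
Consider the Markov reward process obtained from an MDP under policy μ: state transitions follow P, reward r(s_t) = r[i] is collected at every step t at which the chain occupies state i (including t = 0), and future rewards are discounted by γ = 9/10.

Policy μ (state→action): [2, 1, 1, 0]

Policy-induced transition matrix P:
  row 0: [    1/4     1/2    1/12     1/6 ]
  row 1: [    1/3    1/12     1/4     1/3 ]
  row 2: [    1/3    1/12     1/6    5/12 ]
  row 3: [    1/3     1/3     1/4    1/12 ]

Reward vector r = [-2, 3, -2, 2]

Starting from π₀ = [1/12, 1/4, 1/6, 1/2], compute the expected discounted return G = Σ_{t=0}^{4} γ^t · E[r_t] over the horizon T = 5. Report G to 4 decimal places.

t=0: π = [0.0833, 0.2500, 0.1667, 0.5000], E[r] = 1.2500, γ^t·E[r] = 1.250000, running G = 1.250000
t=1: π = [0.3264, 0.2431, 0.2222, 0.2083], E[r] = 0.0486, γ^t·E[r] = 0.043750, running G = 1.293750
t=2: π = [0.3061, 0.2714, 0.1771, 0.2454], E[r] = 0.3385, γ^t·E[r] = 0.274219, running G = 1.567969
t=3: π = [0.3078, 0.2722, 0.1842, 0.2357], E[r] = 0.3041, γ^t·E[r] = 0.221660, running G = 1.789629
t=4: π = [0.3077, 0.2705, 0.1833, 0.2385], E[r] = 0.3064, γ^t·E[r] = 0.201042, running G = 1.990671

G = 1.9907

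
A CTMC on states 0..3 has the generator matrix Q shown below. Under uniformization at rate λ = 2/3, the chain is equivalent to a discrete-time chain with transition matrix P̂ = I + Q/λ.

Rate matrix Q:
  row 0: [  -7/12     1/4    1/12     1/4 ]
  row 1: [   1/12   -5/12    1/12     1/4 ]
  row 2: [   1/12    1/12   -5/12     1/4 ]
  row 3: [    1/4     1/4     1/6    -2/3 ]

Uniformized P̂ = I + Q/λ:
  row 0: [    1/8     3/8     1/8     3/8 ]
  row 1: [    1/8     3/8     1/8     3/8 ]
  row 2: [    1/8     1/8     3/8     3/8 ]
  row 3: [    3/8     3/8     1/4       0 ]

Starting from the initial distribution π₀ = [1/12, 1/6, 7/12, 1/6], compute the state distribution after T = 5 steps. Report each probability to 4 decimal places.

π = [0.1927, 0.3215, 0.2123, 0.2735]

t=0: π = [0.0833, 0.1667, 0.5833, 0.1667]
t=1: π = [0.1667, 0.2292, 0.2917, 0.3125]
t=2: π = [0.2031, 0.3021, 0.2370, 0.2578]
t=3: π = [0.1895, 0.3158, 0.2165, 0.2783]
t=4: π = [0.1946, 0.3209, 0.2139, 0.2706]
t=5: π = [0.1927, 0.3215, 0.2123, 0.2735]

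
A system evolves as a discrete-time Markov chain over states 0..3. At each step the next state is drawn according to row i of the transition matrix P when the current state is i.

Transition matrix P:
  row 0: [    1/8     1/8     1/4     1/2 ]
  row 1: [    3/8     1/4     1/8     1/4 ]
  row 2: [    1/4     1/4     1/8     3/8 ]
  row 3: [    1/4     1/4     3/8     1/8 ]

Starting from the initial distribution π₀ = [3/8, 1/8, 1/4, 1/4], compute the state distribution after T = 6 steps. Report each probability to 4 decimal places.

π = [0.2466, 0.2192, 0.2315, 0.3027]

t=0: π = [0.3750, 0.1250, 0.2500, 0.2500]
t=1: π = [0.2188, 0.2031, 0.2344, 0.3438]
t=2: π = [0.2480, 0.2227, 0.2383, 0.2910]
t=3: π = [0.2468, 0.2190, 0.2288, 0.3054]
t=4: π = [0.2465, 0.2191, 0.2322, 0.3021]
t=5: π = [0.2466, 0.2192, 0.2313, 0.3029]
t=6: π = [0.2466, 0.2192, 0.2315, 0.3027]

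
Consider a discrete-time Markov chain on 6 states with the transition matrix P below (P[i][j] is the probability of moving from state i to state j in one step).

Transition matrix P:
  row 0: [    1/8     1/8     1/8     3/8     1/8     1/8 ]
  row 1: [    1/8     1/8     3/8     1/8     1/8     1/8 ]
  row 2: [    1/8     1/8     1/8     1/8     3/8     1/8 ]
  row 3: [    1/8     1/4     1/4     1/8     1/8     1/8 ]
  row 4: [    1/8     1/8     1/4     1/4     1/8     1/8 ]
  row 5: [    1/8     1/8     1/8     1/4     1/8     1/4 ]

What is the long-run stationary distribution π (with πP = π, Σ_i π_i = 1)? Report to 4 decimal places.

Balance equations π_j = Σ_i π_i·P[i][j]:
  π_0 = 1/8·π_0 + 1/8·π_1 + 1/8·π_2 + 1/8·π_3 + 1/8·π_4 + 1/8·π_5
  π_1 = 1/8·π_0 + 1/8·π_1 + 1/8·π_2 + 1/4·π_3 + 1/8·π_4 + 1/8·π_5
  π_2 = 1/8·π_0 + 3/8·π_1 + 1/8·π_2 + 1/4·π_3 + 1/4·π_4 + 1/8·π_5
  π_3 = 3/8·π_0 + 1/8·π_1 + 1/8·π_2 + 1/8·π_3 + 1/4·π_4 + 1/4·π_5
  π_4 = 1/8·π_0 + 1/8·π_1 + 3/8·π_2 + 1/8·π_3 + 1/8·π_4 + 1/8·π_5
  normalize: π_0 + π_1 + π_2 + π_3 + π_4 + π_5 = 1
Solving the linear system gives exactly π = [1/8, 2755/18424, 963/4606, 452/2303, 1633/9212, 1/7].

π = [0.1250, 0.1495, 0.2091, 0.1963, 0.1773, 0.1429]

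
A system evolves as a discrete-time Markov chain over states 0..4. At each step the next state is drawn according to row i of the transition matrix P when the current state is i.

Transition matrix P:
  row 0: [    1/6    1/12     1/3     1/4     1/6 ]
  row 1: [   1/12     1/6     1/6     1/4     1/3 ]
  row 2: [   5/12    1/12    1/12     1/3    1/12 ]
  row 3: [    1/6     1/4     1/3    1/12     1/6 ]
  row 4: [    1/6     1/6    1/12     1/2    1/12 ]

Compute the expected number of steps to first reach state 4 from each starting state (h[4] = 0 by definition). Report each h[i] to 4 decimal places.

h = [5.9486, 4.7969, 6.3342, 5.7841, 0.0000]

First-step conditioning: h[4] = 0; for i ≠ 4, h[i] = 1 + Σ_k P[i][k]·h[k].
  h[0] = 1 + 1/6·h[0] + 1/12·h[1] + 1/3·h[2] + 1/4·h[3]
  h[1] = 1 + 1/12·h[0] + 1/6·h[1] + 1/6·h[2] + 1/4·h[3]
  h[2] = 1 + 5/12·h[0] + 1/12·h[1] + 1/12·h[2] + 1/3·h[3]
  h[3] = 1 + 1/6·h[0] + 1/4·h[1] + 1/3·h[2] + 1/12·h[3]
Solving the 4×4 linear system over states ≠ 4 gives exactly h = [2314/389, 1866/389, 2464/389, 2250/389, 0] (h[4] = 0 is the target).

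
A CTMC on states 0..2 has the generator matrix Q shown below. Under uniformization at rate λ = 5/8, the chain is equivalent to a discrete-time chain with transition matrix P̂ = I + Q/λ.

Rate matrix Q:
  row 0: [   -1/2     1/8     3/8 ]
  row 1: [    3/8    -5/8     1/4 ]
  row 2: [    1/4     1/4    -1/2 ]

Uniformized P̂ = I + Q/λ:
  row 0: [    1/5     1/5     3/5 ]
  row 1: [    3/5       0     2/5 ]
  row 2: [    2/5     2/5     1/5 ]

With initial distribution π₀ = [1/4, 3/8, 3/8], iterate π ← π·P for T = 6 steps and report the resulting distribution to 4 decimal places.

t=0: π = [0.2500, 0.3750, 0.3750]
t=1: π = [0.4250, 0.2000, 0.3750]
t=2: π = [0.3550, 0.2350, 0.4100]
t=3: π = [0.3760, 0.2350, 0.3890]
t=4: π = [0.3718, 0.2308, 0.3974]
t=5: π = [0.3718, 0.2333, 0.3949]
t=6: π = [0.3723, 0.2323, 0.3954]

π = [0.3723, 0.2323, 0.3954]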